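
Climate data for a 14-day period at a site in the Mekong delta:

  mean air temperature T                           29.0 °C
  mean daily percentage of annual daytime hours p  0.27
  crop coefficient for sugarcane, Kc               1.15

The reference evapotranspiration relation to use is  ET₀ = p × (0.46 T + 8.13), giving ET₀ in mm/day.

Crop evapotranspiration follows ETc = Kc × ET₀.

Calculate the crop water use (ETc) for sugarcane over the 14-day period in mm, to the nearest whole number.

93 mm

ET₀ = 0.27 × (0.46 × 29.0 + 8.13) = 0.27 × 21.470 = 5.7969 mm/d
ETc = Kc × ET₀ = 1.15 × 5.7969 = 6.6664 mm/d
Over 14 days: 6.6664 × 14 = 93.330 mm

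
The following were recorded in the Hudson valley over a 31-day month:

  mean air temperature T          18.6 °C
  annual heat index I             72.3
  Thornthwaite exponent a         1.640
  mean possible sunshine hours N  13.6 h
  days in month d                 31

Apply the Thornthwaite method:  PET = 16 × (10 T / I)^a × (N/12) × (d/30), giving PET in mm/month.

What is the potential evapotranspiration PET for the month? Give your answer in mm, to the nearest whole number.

88 mm

10T/I = 10 × 18.6 / 72.3 = 2.5726
(10T/I)^a = 2.5726^1.640 = 4.7099
Uncorrected PET = 16 × 4.7099 = 75.358 mm
Correction = (N/12)(d/30) = (13.6/12)(31/30) = 1.1711
PET = 75.358 × 1.1711 = 88.252 mm/month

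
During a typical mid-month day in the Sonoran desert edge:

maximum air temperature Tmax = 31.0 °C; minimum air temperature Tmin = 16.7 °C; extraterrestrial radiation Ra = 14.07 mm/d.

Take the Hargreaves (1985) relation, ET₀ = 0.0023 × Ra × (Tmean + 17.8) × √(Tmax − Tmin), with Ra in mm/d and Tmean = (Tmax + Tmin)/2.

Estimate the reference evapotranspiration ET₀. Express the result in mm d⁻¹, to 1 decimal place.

5.1 mm d⁻¹

Tmean = (31.0 + 16.7)/2 = 23.85 °C
ET₀ = 0.0023 × 14.07 × (23.85 + 17.8) × √14.3 = 0.0023 × 14.07 × 41.65 × 3.7815 = 5.0968 mm/d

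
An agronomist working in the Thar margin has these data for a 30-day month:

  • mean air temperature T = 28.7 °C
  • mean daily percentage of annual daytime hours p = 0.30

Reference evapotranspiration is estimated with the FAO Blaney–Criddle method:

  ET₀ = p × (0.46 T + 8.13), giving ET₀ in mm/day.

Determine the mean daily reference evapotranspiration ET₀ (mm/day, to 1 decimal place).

ET₀ = 0.30 × (0.46 × 28.7 + 8.13) = 0.30 × 21.332 = 6.3996 mm/d

6.4 mm/day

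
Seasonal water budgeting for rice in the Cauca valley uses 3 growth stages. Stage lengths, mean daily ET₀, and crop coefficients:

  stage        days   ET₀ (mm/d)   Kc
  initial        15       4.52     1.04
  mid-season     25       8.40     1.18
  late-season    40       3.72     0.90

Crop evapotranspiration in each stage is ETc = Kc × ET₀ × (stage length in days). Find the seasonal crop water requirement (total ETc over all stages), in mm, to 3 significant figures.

initial: 1.04 × 4.52 × 15 = 70.51 mm
mid-season: 1.18 × 8.40 × 25 = 247.80 mm
late-season: 0.90 × 3.72 × 40 = 133.92 mm
Seasonal total = 452.23 mm

452 mm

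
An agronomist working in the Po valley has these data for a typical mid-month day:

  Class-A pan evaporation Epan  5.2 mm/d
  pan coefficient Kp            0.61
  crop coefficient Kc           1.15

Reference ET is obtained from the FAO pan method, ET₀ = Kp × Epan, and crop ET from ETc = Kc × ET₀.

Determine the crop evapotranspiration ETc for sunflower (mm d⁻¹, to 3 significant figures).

ET₀ = 0.61 × 5.2 = 3.1720 mm/d
ETc = Kc × ET₀ = 1.15 × 3.1720 = 3.6478 mm/d

3.65 mm d⁻¹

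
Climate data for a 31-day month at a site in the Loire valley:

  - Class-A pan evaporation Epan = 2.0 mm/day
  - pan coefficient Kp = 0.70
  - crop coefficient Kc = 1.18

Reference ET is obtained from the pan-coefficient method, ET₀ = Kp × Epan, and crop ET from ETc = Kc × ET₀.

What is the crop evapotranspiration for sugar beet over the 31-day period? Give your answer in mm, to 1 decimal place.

51.2 mm

ET₀ = 0.70 × 2.0 = 1.4000 mm/d
ETc = Kc × ET₀ = 1.18 × 1.4000 = 1.6520 mm/d
Over 31 days: 1.6520 × 31 = 51.212 mm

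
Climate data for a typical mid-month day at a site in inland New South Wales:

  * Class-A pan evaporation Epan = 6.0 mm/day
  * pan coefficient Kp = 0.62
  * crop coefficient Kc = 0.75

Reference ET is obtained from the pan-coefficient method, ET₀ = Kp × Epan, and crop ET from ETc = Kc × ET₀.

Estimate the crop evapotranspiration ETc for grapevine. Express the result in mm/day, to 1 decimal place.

2.8 mm/day

ET₀ = 0.62 × 6.0 = 3.7200 mm/d
ETc = Kc × ET₀ = 0.75 × 3.7200 = 2.7900 mm/d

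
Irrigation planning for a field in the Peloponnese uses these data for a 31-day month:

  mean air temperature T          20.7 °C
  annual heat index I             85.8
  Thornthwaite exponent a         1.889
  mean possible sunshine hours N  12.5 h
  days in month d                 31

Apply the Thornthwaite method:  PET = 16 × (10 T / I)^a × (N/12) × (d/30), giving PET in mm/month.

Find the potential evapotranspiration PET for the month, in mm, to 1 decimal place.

90.9 mm

10T/I = 10 × 20.7 / 85.8 = 2.4126
(10T/I)^a = 2.4126^1.889 = 5.2786
Uncorrected PET = 16 × 5.2786 = 84.458 mm
Correction = (N/12)(d/30) = (12.5/12)(31/30) = 1.0764
PET = 84.458 × 1.0764 = 90.911 mm/month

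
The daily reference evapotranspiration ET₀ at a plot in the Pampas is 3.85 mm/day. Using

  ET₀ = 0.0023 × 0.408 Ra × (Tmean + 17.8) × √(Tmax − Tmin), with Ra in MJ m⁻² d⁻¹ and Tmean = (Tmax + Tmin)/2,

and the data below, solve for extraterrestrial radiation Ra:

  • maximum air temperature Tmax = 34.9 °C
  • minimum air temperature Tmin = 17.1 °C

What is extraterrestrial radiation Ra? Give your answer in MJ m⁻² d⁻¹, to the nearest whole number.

Tmean = (34.9+17.1)/2 = 26.00 °C; ΔT = 17.8
Ra = ET₀ / [0.0023 × 0.408 × (Tmean+17.8) × √ΔT]
   = 3.85 / (0.0023 × 0.408 × 43.80 × 4.2190) = 22.202 MJ m⁻² d⁻¹

22 MJ m⁻² d⁻¹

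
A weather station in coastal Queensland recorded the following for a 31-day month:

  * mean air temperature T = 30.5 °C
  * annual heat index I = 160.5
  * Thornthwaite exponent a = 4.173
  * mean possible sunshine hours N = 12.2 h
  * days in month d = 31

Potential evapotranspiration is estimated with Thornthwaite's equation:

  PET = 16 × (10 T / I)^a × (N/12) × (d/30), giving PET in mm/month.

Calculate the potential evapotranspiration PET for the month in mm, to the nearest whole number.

245 mm

10T/I = 10 × 30.5 / 160.5 = 1.9003
(10T/I)^a = 1.9003^4.173 = 14.5722
Uncorrected PET = 16 × 14.5722 = 233.155 mm
Correction = (N/12)(d/30) = (12.2/12)(31/30) = 1.0506
PET = 233.155 × 1.0506 = 244.953 mm/month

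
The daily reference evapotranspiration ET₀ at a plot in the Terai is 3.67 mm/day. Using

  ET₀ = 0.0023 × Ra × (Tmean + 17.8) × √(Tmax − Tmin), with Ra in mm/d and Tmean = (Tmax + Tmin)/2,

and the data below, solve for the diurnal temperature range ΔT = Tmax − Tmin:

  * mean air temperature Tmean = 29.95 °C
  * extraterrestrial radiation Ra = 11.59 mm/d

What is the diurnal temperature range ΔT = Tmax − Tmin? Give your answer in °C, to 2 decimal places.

√ΔT = ET₀ / [0.0023 × Ra × (Tmean+17.8)] = 3.67 / (0.0023 × 11.59 × 47.75) = 2.8832
ΔT = 2.8832² = 8.313 °C

8.31 °C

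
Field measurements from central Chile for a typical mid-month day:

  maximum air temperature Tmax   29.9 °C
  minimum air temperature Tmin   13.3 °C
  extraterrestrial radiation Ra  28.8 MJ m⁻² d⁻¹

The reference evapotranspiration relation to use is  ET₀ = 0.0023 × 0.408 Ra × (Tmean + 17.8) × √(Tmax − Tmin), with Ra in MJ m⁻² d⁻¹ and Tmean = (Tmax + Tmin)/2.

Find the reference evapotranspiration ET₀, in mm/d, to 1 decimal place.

4.3 mm/d

Tmean = (29.9 + 13.3)/2 = 21.60 °C
0.408 Ra = 0.408 × 28.8 = 11.7504 mm/d equivalent
ET₀ = 0.0023 × 11.7504 × (21.60 + 17.8) × √16.6 = 0.0023 × 11.7504 × 39.40 × 4.0743 = 4.3384 mm/d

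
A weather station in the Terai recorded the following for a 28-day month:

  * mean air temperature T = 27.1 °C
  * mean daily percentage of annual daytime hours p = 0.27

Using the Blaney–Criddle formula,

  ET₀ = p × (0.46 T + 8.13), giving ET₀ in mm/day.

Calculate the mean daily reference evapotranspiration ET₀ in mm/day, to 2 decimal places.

5.56 mm/day

ET₀ = 0.27 × (0.46 × 27.1 + 8.13) = 0.27 × 20.596 = 5.5609 mm/d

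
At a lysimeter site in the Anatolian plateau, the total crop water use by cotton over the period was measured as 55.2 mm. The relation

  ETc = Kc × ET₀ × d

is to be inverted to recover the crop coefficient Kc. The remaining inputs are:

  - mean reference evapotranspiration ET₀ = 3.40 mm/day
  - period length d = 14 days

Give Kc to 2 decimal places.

1.16

ETc = Kc × ET₀ × d  ⇒  Kc = ETc / (ET₀ × d)
Kc = 55.2 / (3.40 × 14) = 55.2 / 47.60 = 1.1597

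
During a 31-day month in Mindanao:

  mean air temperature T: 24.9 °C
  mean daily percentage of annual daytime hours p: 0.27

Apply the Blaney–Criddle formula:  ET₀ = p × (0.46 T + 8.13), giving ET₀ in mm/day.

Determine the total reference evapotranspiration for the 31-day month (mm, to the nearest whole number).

ET₀ = 0.27 × (0.46 × 24.9 + 8.13) = 0.27 × 19.584 = 5.2877 mm/d
Monthly total = 5.2877 × 31 = 163.919 mm

164 mm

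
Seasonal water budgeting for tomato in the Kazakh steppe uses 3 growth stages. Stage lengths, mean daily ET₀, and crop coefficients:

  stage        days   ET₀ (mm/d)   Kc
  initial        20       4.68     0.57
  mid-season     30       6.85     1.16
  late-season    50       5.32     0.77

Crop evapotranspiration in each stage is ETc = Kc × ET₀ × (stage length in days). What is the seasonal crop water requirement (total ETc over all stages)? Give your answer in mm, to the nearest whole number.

initial: 0.57 × 4.68 × 20 = 53.35 mm
mid-season: 1.16 × 6.85 × 30 = 238.38 mm
late-season: 0.77 × 5.32 × 50 = 204.82 mm
Seasonal total = 496.55 mm

497 mm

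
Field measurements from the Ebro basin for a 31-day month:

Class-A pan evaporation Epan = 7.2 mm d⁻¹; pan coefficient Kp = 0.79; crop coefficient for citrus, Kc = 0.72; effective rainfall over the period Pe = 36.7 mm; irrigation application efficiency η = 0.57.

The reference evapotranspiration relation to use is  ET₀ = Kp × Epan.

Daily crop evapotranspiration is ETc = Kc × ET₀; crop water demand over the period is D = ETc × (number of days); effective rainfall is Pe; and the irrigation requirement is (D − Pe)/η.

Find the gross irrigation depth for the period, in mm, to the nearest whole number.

ET₀ = 0.79 × 7.2 = 5.6880 mm/d
ETc = Kc × ET₀ = 0.72 × 5.6880 = 4.0954 mm/d
Crop demand D = ETc × 31 d = 4.0954 × 31 = 126.957 mm
D − Pe = 126.957 − 36.7 = 90.257 mm
Gross irrigation = 90.257 / 0.57 = 158.346 mm

158 mm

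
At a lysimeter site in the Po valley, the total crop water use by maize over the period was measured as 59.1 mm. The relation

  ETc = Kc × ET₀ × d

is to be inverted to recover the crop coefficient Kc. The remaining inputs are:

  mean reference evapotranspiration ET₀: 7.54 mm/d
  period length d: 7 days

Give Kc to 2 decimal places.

1.12

ETc = Kc × ET₀ × d  ⇒  Kc = ETc / (ET₀ × d)
Kc = 59.1 / (7.54 × 7) = 59.1 / 52.78 = 1.1197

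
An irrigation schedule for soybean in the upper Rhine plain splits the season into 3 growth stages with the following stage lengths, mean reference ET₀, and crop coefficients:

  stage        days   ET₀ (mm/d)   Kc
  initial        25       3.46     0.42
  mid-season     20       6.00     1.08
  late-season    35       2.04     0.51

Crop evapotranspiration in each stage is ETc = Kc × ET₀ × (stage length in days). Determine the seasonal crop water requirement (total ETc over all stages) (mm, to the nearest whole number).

202 mm

initial: 0.42 × 3.46 × 25 = 36.33 mm
mid-season: 1.08 × 6.00 × 20 = 129.60 mm
late-season: 0.51 × 2.04 × 35 = 36.41 mm
Seasonal total = 202.34 mm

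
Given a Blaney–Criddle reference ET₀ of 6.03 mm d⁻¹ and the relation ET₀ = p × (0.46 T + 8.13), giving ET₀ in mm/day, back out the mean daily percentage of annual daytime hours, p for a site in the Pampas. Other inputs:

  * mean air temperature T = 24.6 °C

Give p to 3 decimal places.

p = ET₀ / (0.46 T + 8.13) = 6.03 / (0.46 × 24.6 + 8.13) = 6.03 / 19.446 = 0.3101

0.310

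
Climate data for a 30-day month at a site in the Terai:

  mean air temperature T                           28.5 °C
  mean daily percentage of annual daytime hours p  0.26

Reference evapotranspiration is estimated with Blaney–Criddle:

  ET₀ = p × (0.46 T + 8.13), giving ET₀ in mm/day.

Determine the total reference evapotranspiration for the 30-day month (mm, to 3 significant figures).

ET₀ = 0.26 × (0.46 × 28.5 + 8.13) = 0.26 × 21.240 = 5.5224 mm/d
Monthly total = 5.5224 × 30 = 165.672 mm

166 mm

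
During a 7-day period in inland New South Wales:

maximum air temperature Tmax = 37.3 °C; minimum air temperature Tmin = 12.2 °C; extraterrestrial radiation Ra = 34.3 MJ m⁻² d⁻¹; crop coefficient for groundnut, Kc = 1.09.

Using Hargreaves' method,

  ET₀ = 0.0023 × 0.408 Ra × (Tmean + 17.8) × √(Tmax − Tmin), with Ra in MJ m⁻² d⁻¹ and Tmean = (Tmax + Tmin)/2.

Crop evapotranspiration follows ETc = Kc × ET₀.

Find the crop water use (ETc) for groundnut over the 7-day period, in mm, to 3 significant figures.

Tmean = (37.3 + 12.2)/2 = 24.75 °C
0.408 Ra = 0.408 × 34.3 = 13.9944 mm/d equivalent
ET₀ = 0.0023 × 13.9944 × (24.75 + 17.8) × √25.1 = 0.0023 × 13.9944 × 42.55 × 5.0100 = 6.8615 mm/d
ETc = Kc × ET₀ = 1.09 × 6.8615 = 7.4790 mm/d
Over 7 days: 7.4790 × 7 = 52.353 mm

52.4 mm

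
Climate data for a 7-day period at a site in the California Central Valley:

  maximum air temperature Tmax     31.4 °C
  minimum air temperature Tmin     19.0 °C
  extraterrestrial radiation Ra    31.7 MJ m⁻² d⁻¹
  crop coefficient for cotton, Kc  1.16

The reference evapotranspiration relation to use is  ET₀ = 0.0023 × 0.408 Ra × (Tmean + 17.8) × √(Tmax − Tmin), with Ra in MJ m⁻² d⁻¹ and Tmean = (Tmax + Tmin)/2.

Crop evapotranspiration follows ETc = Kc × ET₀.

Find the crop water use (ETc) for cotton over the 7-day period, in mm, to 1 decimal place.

36.6 mm

Tmean = (31.4 + 19.0)/2 = 25.20 °C
0.408 Ra = 0.408 × 31.7 = 12.9336 mm/d equivalent
ET₀ = 0.0023 × 12.9336 × (25.20 + 17.8) × √12.4 = 0.0023 × 12.9336 × 43.00 × 3.5214 = 4.5043 mm/d
ETc = Kc × ET₀ = 1.16 × 4.5043 = 5.2250 mm/d
Over 7 days: 5.2250 × 7 = 36.575 mm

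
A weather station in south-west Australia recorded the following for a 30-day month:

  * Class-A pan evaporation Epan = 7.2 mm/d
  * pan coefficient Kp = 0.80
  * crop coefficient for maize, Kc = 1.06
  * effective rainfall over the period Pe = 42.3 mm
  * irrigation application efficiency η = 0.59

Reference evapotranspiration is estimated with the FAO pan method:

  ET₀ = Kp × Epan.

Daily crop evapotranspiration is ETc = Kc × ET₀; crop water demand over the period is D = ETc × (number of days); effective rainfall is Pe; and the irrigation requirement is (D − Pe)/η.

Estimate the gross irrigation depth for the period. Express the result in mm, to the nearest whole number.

239 mm

ET₀ = 0.80 × 7.2 = 5.7600 mm/d
ETc = Kc × ET₀ = 1.06 × 5.7600 = 6.1056 mm/d
Crop demand D = ETc × 30 d = 6.1056 × 30 = 183.168 mm
D − Pe = 183.168 − 42.3 = 140.868 mm
Gross irrigation = 140.868 / 0.59 = 238.759 mm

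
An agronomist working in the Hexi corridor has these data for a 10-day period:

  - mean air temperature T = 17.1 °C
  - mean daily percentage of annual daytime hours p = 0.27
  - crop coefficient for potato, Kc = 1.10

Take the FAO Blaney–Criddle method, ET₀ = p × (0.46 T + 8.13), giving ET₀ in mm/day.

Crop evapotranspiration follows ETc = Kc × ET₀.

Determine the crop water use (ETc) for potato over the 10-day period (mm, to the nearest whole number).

ET₀ = 0.27 × (0.46 × 17.1 + 8.13) = 0.27 × 15.996 = 4.3189 mm/d
ETc = Kc × ET₀ = 1.10 × 4.3189 = 4.7508 mm/d
Over 10 days: 4.7508 × 10 = 47.508 mm

48 mm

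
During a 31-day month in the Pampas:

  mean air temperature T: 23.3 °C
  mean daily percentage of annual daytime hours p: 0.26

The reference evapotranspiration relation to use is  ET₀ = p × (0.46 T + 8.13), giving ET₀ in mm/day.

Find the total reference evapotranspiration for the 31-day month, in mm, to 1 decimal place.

151.9 mm

ET₀ = 0.26 × (0.46 × 23.3 + 8.13) = 0.26 × 18.848 = 4.9005 mm/d
Monthly total = 4.9005 × 31 = 151.916 mm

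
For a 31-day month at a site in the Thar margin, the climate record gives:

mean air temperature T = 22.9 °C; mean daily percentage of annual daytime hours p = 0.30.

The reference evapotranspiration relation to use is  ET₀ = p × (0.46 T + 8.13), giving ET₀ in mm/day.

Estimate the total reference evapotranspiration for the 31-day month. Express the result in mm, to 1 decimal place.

ET₀ = 0.30 × (0.46 × 22.9 + 8.13) = 0.30 × 18.664 = 5.5992 mm/d
Monthly total = 5.5992 × 31 = 173.575 mm

173.6 mm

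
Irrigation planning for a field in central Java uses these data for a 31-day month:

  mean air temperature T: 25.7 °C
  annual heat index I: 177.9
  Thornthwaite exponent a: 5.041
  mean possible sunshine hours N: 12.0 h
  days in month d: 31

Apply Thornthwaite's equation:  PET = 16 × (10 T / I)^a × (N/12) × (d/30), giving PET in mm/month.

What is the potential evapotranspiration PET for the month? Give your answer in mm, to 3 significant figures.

106 mm

10T/I = 10 × 25.7 / 177.9 = 1.4446
(10T/I)^a = 1.4446^5.041 = 6.3869
Uncorrected PET = 16 × 6.3869 = 102.190 mm
Correction = (N/12)(d/30) = (12.0/12)(31/30) = 1.0333
PET = 102.190 × 1.0333 = 105.593 mm/month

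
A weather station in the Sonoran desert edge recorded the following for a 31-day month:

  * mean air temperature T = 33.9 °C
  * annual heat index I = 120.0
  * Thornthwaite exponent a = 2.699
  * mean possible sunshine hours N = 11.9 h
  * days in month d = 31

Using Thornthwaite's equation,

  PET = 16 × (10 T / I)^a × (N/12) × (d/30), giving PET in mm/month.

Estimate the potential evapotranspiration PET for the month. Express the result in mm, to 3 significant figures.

270 mm

10T/I = 10 × 33.9 / 120.0 = 2.8250
(10T/I)^a = 2.8250^2.699 = 16.4930
Uncorrected PET = 16 × 16.4930 = 263.888 mm
Correction = (N/12)(d/30) = (11.9/12)(31/30) = 1.0247
PET = 263.888 × 1.0247 = 270.406 mm/month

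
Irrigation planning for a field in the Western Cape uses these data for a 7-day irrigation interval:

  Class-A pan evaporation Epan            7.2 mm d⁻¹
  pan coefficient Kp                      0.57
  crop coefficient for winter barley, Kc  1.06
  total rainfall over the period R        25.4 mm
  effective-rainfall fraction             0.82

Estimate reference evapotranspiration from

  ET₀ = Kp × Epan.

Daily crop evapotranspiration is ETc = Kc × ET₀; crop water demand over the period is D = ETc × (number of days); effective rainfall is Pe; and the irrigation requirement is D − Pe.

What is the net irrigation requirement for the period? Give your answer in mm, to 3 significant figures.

ET₀ = 0.57 × 7.2 = 4.1040 mm/d
ETc = Kc × ET₀ = 1.06 × 4.1040 = 4.3502 mm/d
Crop demand D = ETc × 7 d = 4.3502 × 7 = 30.451 mm
Pe = 0.82 × 25.4 = 20.828 mm
D − Pe = 30.451 − 20.828 = 9.623 mm

9.62 mm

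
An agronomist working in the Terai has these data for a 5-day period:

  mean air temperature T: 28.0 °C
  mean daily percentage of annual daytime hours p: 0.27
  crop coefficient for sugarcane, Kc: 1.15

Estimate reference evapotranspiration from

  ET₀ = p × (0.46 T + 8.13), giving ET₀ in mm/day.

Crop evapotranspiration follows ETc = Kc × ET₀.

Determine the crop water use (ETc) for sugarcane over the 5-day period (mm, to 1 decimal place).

32.6 mm

ET₀ = 0.27 × (0.46 × 28.0 + 8.13) = 0.27 × 21.010 = 5.6727 mm/d
ETc = Kc × ET₀ = 1.15 × 5.6727 = 6.5236 mm/d
Over 5 days: 6.5236 × 5 = 32.618 mm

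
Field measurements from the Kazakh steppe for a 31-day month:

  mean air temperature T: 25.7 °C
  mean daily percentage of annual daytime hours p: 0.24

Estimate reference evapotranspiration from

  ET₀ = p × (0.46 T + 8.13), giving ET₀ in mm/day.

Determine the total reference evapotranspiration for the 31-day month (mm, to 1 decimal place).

ET₀ = 0.24 × (0.46 × 25.7 + 8.13) = 0.24 × 19.952 = 4.7885 mm/d
Monthly total = 4.7885 × 31 = 148.444 mm

148.4 mm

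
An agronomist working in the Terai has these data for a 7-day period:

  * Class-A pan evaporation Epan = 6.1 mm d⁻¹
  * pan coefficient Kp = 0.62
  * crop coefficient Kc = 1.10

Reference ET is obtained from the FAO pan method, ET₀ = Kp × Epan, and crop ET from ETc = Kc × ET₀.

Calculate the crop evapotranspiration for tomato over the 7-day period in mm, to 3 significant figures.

ET₀ = 0.62 × 6.1 = 3.7820 mm/d
ETc = Kc × ET₀ = 1.10 × 3.7820 = 4.1602 mm/d
Over 7 days: 4.1602 × 7 = 29.121 mm

29.1 mm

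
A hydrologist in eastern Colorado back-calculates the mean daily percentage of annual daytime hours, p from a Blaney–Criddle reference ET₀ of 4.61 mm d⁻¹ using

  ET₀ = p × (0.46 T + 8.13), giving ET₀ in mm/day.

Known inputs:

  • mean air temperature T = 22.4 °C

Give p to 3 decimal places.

p = ET₀ / (0.46 T + 8.13) = 4.61 / (0.46 × 22.4 + 8.13) = 4.61 / 18.434 = 0.2501

0.250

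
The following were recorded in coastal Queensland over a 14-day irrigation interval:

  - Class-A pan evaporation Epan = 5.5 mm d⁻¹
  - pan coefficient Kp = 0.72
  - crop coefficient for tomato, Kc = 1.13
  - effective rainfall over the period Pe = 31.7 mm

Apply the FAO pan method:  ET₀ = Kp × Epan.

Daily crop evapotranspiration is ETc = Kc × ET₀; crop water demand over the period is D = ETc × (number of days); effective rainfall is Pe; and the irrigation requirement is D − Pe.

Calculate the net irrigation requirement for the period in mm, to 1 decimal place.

30.9 mm

ET₀ = 0.72 × 5.5 = 3.9600 mm/d
ETc = Kc × ET₀ = 1.13 × 3.9600 = 4.4748 mm/d
Crop demand D = ETc × 14 d = 4.4748 × 14 = 62.647 mm
D − Pe = 62.647 − 31.7 = 30.947 mm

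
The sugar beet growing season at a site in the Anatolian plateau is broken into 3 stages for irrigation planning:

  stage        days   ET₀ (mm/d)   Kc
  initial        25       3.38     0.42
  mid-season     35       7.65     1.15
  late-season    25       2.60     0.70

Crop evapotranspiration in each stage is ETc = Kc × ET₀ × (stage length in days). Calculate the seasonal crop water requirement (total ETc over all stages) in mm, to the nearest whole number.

initial: 0.42 × 3.38 × 25 = 35.49 mm
mid-season: 1.15 × 7.65 × 35 = 307.91 mm
late-season: 0.70 × 2.60 × 25 = 45.50 mm
Seasonal total = 388.90 mm

389 mm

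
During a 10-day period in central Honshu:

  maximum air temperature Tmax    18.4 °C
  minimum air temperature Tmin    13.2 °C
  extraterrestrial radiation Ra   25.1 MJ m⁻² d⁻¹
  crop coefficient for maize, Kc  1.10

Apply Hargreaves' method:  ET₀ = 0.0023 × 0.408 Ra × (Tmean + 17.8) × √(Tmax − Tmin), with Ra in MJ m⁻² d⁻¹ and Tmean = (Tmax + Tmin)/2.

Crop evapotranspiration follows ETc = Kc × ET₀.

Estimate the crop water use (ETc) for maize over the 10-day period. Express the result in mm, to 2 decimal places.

Tmean = (18.4 + 13.2)/2 = 15.80 °C
0.408 Ra = 0.408 × 25.1 = 10.2408 mm/d equivalent
ET₀ = 0.0023 × 10.2408 × (15.80 + 17.8) × √5.2 = 0.0023 × 10.2408 × 33.60 × 2.2804 = 1.8047 mm/d
ETc = Kc × ET₀ = 1.10 × 1.8047 = 1.9852 mm/d
Over 10 days: 1.9852 × 10 = 19.852 mm

19.85 mm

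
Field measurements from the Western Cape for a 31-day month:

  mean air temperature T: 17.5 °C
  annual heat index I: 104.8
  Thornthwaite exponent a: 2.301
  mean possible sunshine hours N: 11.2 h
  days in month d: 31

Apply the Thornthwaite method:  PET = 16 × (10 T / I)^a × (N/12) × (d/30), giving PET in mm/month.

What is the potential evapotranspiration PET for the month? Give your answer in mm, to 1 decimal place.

50.2 mm

10T/I = 10 × 17.5 / 104.8 = 1.6698
(10T/I)^a = 1.6698^2.301 = 3.2535
Uncorrected PET = 16 × 3.2535 = 52.056 mm
Correction = (N/12)(d/30) = (11.2/12)(31/30) = 0.9644
PET = 52.056 × 0.9644 = 50.203 mm/month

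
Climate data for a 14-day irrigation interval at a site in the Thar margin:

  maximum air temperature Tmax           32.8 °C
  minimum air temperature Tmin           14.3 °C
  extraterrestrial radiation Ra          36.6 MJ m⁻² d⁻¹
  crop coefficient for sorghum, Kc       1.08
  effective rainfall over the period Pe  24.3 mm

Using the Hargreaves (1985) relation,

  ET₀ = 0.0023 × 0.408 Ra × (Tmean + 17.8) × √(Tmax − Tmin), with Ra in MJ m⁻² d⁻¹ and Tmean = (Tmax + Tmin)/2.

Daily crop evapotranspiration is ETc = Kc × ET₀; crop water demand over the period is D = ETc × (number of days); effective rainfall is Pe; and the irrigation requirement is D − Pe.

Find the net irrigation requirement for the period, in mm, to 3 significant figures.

68.1 mm

Tmean = (32.8 + 14.3)/2 = 23.55 °C
0.408 Ra = 0.408 × 36.6 = 14.9328 mm/d equivalent
ET₀ = 0.0023 × 14.9328 × (23.55 + 17.8) × √18.5 = 0.0023 × 14.9328 × 41.35 × 4.3012 = 6.1085 mm/d
ETc = Kc × ET₀ = 1.08 × 6.1085 = 6.5972 mm/d
Crop demand D = ETc × 14 d = 6.5972 × 14 = 92.361 mm
D − Pe = 92.361 − 24.3 = 68.061 mm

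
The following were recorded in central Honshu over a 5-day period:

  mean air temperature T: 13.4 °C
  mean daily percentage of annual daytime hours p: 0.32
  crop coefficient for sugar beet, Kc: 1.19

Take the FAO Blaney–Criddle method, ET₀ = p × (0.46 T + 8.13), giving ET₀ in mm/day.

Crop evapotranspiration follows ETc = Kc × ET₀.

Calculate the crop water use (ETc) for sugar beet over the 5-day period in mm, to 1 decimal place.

ET₀ = 0.32 × (0.46 × 13.4 + 8.13) = 0.32 × 14.294 = 4.5741 mm/d
ETc = Kc × ET₀ = 1.19 × 4.5741 = 5.4432 mm/d
Over 5 days: 5.4432 × 5 = 27.216 mm

27.2 mm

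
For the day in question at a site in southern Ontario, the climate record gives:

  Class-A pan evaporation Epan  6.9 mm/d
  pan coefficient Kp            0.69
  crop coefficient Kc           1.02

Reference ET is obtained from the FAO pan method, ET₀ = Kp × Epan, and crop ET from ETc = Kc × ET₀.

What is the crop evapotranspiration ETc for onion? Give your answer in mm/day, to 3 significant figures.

ET₀ = 0.69 × 6.9 = 4.7610 mm/d
ETc = Kc × ET₀ = 1.02 × 4.7610 = 4.8562 mm/d

4.86 mm/day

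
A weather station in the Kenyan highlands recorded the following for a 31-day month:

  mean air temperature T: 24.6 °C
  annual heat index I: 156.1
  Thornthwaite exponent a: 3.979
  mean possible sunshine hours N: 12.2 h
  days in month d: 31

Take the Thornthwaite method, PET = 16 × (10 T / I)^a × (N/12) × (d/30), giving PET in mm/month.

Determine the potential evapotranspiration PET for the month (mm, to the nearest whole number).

103 mm

10T/I = 10 × 24.6 / 156.1 = 1.5759
(10T/I)^a = 1.5759^3.979 = 6.1089
Uncorrected PET = 16 × 6.1089 = 97.742 mm
Correction = (N/12)(d/30) = (12.2/12)(31/30) = 1.0506
PET = 97.742 × 1.0506 = 102.688 mm/month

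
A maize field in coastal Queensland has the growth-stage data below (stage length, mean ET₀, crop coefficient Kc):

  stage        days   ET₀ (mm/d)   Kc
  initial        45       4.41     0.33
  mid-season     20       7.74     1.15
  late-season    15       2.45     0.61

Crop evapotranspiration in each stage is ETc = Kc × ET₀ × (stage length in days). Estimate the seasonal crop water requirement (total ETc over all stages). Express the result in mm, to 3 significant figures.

266 mm

initial: 0.33 × 4.41 × 45 = 65.49 mm
mid-season: 1.15 × 7.74 × 20 = 178.02 mm
late-season: 0.61 × 2.45 × 15 = 22.42 mm
Seasonal total = 265.93 mm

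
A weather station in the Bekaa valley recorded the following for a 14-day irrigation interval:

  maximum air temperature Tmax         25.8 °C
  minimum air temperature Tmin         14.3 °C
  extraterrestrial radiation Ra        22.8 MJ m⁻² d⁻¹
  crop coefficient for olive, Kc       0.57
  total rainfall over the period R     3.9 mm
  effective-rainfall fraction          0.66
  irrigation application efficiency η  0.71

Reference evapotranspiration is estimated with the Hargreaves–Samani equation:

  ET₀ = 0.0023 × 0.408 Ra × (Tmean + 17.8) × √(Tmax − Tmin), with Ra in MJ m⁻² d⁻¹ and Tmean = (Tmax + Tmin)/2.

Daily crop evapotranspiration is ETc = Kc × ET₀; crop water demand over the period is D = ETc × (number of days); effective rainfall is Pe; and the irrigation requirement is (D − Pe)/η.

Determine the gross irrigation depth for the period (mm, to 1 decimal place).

27.2 mm

Tmean = (25.8 + 14.3)/2 = 20.05 °C
0.408 Ra = 0.408 × 22.8 = 9.3024 mm/d equivalent
ET₀ = 0.0023 × 9.3024 × (20.05 + 17.8) × √11.5 = 0.0023 × 9.3024 × 37.85 × 3.3912 = 2.7463 mm/d
ETc = Kc × ET₀ = 0.57 × 2.7463 = 1.5654 mm/d
Crop demand D = ETc × 14 d = 1.5654 × 14 = 21.916 mm
Pe = 0.66 × 3.9 = 2.574 mm
D − Pe = 21.916 − 2.574 = 19.342 mm
Gross irrigation = 19.342 / 0.71 = 27.242 mm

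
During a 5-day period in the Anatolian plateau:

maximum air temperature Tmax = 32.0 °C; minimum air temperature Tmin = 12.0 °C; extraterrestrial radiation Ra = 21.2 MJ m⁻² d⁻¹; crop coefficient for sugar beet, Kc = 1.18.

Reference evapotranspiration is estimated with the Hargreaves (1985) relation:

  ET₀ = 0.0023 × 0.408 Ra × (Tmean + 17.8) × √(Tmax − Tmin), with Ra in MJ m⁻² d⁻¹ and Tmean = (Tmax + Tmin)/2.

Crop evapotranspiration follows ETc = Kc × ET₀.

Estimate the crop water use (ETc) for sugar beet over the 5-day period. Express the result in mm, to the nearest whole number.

Tmean = (32.0 + 12.0)/2 = 22.00 °C
0.408 Ra = 0.408 × 21.2 = 8.6496 mm/d equivalent
ET₀ = 0.0023 × 8.6496 × (22.00 + 17.8) × √20.0 = 0.0023 × 8.6496 × 39.80 × 4.4721 = 3.5409 mm/d
ETc = Kc × ET₀ = 1.18 × 3.5409 = 4.1783 mm/d
Over 5 days: 4.1783 × 5 = 20.892 mm

21 mm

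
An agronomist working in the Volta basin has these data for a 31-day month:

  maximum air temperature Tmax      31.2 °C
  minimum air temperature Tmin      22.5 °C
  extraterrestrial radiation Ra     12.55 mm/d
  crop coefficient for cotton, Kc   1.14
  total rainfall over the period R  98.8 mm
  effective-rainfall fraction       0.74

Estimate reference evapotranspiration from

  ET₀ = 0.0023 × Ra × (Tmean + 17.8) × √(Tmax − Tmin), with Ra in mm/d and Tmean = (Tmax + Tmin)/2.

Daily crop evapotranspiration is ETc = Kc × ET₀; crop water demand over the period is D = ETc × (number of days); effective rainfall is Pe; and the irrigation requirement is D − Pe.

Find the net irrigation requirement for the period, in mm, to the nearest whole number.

61 mm

Tmean = (31.2 + 22.5)/2 = 26.85 °C
ET₀ = 0.0023 × 12.55 × (26.85 + 17.8) × √8.7 = 0.0023 × 12.55 × 44.65 × 2.9496 = 3.8015 mm/d
ETc = Kc × ET₀ = 1.14 × 3.8015 = 4.3337 mm/d
Crop demand D = ETc × 31 d = 4.3337 × 31 = 134.345 mm
Pe = 0.74 × 98.8 = 73.112 mm
D − Pe = 134.345 − 73.112 = 61.233 mm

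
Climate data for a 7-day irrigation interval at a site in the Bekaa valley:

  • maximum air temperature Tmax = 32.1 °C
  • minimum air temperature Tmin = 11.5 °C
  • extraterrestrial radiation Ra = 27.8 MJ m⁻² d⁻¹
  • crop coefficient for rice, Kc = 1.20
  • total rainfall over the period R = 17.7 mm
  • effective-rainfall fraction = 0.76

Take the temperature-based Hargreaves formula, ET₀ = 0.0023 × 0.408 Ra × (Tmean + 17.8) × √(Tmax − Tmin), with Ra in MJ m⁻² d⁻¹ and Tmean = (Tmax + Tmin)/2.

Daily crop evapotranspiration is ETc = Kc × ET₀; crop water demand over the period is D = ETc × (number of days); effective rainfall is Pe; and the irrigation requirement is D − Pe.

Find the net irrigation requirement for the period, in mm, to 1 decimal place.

25.9 mm

Tmean = (32.1 + 11.5)/2 = 21.80 °C
0.408 Ra = 0.408 × 27.8 = 11.3424 mm/d equivalent
ET₀ = 0.0023 × 11.3424 × (21.80 + 17.8) × √20.6 = 0.0023 × 11.3424 × 39.60 × 4.5387 = 4.6888 mm/d
ETc = Kc × ET₀ = 1.20 × 4.6888 = 5.6266 mm/d
Crop demand D = ETc × 7 d = 5.6266 × 7 = 39.386 mm
Pe = 0.76 × 17.7 = 13.452 mm
D − Pe = 39.386 − 13.452 = 25.934 mm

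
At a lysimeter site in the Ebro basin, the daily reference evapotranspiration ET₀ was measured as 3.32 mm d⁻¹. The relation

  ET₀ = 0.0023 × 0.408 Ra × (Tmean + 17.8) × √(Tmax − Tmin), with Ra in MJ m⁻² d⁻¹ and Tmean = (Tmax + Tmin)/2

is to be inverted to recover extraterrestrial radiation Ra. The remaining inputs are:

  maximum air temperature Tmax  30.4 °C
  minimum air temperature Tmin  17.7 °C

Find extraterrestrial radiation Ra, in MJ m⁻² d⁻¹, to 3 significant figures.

Tmean = (30.4+17.7)/2 = 24.05 °C; ΔT = 12.7
Ra = ET₀ / [0.0023 × 0.408 × (Tmean+17.8) × √ΔT]
   = 3.32 / (0.0023 × 0.408 × 41.85 × 3.5637) = 23.722 MJ m⁻² d⁻¹

23.7 MJ m⁻² d⁻¹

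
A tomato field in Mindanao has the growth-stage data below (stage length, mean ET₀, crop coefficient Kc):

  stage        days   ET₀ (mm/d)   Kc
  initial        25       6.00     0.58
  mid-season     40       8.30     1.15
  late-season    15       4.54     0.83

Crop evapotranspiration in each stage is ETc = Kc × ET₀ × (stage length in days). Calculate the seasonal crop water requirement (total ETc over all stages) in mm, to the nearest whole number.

initial: 0.58 × 6.00 × 25 = 87.00 mm
mid-season: 1.15 × 8.30 × 40 = 381.80 mm
late-season: 0.83 × 4.54 × 15 = 56.52 mm
Seasonal total = 525.32 mm

525 mm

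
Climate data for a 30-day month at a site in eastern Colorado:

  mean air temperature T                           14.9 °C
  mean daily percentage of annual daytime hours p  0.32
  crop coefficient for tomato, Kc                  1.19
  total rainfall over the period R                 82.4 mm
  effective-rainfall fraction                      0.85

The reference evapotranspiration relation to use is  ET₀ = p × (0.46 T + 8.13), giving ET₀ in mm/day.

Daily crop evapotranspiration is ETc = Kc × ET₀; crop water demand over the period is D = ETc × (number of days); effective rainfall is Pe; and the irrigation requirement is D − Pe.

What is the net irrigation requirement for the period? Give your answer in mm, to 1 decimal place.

101.1 mm

ET₀ = 0.32 × (0.46 × 14.9 + 8.13) = 0.32 × 14.984 = 4.7949 mm/d
ETc = Kc × ET₀ = 1.19 × 4.7949 = 5.7059 mm/d
Crop demand D = ETc × 30 d = 5.7059 × 30 = 171.177 mm
Pe = 0.85 × 82.4 = 70.040 mm
D − Pe = 171.177 − 70.040 = 101.137 mm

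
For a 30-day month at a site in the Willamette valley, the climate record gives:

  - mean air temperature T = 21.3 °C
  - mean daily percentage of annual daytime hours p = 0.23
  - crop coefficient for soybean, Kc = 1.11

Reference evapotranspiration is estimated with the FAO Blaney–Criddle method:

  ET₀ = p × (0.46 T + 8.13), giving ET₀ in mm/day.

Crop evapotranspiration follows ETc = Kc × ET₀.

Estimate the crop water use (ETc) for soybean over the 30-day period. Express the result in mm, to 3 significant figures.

ET₀ = 0.23 × (0.46 × 21.3 + 8.13) = 0.23 × 17.928 = 4.1234 mm/d
ETc = Kc × ET₀ = 1.11 × 4.1234 = 4.5770 mm/d
Over 30 days: 4.5770 × 30 = 137.310 mm

137 mm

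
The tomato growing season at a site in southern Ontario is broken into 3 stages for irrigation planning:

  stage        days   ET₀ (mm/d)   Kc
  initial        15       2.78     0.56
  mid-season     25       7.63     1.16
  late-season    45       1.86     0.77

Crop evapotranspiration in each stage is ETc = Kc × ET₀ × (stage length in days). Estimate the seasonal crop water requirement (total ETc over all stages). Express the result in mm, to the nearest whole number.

309 mm

initial: 0.56 × 2.78 × 15 = 23.35 mm
mid-season: 1.16 × 7.63 × 25 = 221.27 mm
late-season: 0.77 × 1.86 × 45 = 64.45 mm
Seasonal total = 309.07 mm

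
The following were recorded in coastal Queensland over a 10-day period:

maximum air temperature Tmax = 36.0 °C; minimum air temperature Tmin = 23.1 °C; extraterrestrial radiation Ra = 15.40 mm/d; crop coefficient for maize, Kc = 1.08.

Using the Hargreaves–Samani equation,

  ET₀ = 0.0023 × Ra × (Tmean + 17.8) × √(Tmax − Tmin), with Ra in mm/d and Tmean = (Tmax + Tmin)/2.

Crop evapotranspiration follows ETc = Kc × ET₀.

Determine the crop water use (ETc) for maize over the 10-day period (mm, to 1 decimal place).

Tmean = (36.0 + 23.1)/2 = 29.55 °C
ET₀ = 0.0023 × 15.40 × (29.55 + 17.8) × √12.9 = 0.0023 × 15.40 × 47.35 × 3.5917 = 6.0238 mm/d
ETc = Kc × ET₀ = 1.08 × 6.0238 = 6.5057 mm/d
Over 10 days: 6.5057 × 10 = 65.057 mm

65.1 mm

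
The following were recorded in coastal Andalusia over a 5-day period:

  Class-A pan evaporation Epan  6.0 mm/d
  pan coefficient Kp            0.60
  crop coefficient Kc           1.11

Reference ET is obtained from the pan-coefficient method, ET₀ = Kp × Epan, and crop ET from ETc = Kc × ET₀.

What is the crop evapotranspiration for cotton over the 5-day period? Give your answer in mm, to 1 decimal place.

20.0 mm

ET₀ = 0.60 × 6.0 = 3.6000 mm/d
ETc = Kc × ET₀ = 1.11 × 3.6000 = 3.9960 mm/d
Over 5 days: 3.9960 × 5 = 19.980 mm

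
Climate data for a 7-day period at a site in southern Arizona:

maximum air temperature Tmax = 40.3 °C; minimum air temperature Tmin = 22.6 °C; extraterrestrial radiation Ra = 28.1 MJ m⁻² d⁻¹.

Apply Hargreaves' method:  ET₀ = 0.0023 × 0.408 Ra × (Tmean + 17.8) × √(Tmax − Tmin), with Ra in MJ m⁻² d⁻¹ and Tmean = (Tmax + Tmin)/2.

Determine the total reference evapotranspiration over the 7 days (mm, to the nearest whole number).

38 mm

Tmean = (40.3 + 22.6)/2 = 31.45 °C
0.408 Ra = 0.408 × 28.1 = 11.4648 mm/d equivalent
ET₀ = 0.0023 × 11.4648 × (31.45 + 17.8) × √17.7 = 0.0023 × 11.4648 × 49.25 × 4.2071 = 5.4637 mm/d
Over 7 days: 5.4637 × 7 = 38.246 mm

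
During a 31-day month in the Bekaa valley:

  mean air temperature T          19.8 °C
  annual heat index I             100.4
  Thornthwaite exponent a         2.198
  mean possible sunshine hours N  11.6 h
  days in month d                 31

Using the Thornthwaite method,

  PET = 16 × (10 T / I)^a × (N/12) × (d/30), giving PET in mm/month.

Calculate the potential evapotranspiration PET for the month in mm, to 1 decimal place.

71.1 mm

10T/I = 10 × 19.8 / 100.4 = 1.9721
(10T/I)^a = 1.9721^2.198 = 4.4489
Uncorrected PET = 16 × 4.4489 = 71.182 mm
Correction = (N/12)(d/30) = (11.6/12)(31/30) = 0.9989
PET = 71.182 × 0.9989 = 71.104 mm/month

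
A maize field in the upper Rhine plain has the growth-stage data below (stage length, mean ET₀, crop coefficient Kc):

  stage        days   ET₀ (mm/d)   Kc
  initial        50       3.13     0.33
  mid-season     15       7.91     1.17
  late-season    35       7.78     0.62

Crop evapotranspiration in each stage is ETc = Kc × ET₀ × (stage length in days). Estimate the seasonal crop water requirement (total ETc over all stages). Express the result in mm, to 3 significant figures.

initial: 0.33 × 3.13 × 50 = 51.65 mm
mid-season: 1.17 × 7.91 × 15 = 138.82 mm
late-season: 0.62 × 7.78 × 35 = 168.83 mm
Seasonal total = 359.30 mm

359 mm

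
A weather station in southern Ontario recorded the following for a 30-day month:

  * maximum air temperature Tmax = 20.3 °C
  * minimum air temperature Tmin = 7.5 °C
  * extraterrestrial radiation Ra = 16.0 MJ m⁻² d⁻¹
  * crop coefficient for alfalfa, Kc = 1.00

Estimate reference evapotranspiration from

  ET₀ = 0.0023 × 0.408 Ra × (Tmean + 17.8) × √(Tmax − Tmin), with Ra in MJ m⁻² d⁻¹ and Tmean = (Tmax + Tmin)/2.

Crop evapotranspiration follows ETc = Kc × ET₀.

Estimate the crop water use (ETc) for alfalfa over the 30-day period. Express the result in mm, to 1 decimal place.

Tmean = (20.3 + 7.5)/2 = 13.90 °C
0.408 Ra = 0.408 × 16.0 = 6.5280 mm/d equivalent
ET₀ = 0.0023 × 6.5280 × (13.90 + 17.8) × √12.8 = 0.0023 × 6.5280 × 31.70 × 3.5777 = 1.7028 mm/d
ETc = Kc × ET₀ = 1.00 × 1.7028 = 1.7028 mm/d
Over 30 days: 1.7028 × 30 = 51.084 mm

51.1 mm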